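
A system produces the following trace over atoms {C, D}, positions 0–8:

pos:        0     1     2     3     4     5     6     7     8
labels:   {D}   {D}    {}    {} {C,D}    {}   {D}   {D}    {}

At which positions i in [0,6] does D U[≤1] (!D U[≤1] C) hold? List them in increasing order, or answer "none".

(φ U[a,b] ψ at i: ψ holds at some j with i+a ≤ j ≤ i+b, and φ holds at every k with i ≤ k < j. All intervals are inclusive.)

3, 4

Evaluate at each i in [0,6]:
  i=0: ✗ (no rhs in [0,1])
  i=1: ✗ (no rhs in [1,2])
  i=2: ✗ (lhs fails at k=2 before rhs at j=3)
  i=3: ✓ (rhs at j=3)
  i=4: ✓ (rhs at j=4)
  i=5: ✗ (no rhs in [5,6])
  i=6: ✗ (no rhs in [6,7])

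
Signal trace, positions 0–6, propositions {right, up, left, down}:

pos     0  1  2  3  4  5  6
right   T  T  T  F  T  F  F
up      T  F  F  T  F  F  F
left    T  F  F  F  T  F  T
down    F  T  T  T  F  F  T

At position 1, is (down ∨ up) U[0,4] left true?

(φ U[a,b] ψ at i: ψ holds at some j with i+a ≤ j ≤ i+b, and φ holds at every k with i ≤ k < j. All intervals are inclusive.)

Need some j in [1,5] with left, and (down ∨ up) at every k in [1,j-1].
  j=1: left false.
  j=2: left false.
  j=3: left false.
  j=4: left holds; (down ∨ up) holds at every k in [1,3] → satisfied.

Holds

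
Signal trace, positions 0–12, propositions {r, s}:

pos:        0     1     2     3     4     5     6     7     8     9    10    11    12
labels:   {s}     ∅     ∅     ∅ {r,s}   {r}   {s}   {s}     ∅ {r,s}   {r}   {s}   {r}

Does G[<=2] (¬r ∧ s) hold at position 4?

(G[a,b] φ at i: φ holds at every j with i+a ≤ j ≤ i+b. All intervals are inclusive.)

No

Check (¬r ∧ s) at every j in [4,6]:
  j=4: false
  j=5: false
  j=6: true
Fails at j=4 → formula fails.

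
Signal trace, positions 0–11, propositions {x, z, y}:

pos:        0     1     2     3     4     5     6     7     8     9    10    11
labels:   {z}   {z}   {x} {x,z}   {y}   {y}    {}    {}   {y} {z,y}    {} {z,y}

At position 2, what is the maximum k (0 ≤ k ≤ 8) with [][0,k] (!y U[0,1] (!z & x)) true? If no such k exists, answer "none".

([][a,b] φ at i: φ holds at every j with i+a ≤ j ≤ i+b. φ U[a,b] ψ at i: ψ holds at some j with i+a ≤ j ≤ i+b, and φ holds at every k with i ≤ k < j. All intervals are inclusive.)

0

(!y U[0,1] (!z & x)) must hold from j=2 onward; find where it first fails.
  j=2: holds
  j=3: fails
Holds on [2,2], so largest k = 0.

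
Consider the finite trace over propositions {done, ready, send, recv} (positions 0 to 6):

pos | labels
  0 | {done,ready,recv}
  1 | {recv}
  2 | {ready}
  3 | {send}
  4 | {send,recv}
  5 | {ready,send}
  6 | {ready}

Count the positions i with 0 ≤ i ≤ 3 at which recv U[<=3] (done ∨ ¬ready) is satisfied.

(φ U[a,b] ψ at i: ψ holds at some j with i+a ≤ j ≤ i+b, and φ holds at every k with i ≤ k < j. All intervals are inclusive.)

3

Evaluate at each i in [0,3]:
  i=0: ✓ (rhs at j=0)
  i=1: ✓ (rhs at j=1)
  i=2: ✗ (lhs fails at k=2 before rhs at j=3)
  i=3: ✓ (rhs at j=3)
Positions where it holds: {0, 1, 3} → 3.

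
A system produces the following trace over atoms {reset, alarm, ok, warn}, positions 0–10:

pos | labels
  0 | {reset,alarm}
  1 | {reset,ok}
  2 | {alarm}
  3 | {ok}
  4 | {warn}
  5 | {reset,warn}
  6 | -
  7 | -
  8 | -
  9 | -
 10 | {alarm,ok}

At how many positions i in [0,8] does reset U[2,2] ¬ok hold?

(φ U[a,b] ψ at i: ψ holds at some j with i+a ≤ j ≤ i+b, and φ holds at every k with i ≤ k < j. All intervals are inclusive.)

1

Evaluate at each i in [0,8]:
  i=0: ✓ (rhs at j=2; lhs holds on [0,1])
  i=1: ✗ (no rhs in [3,3])
  i=2: ✗ (lhs fails at k=2 before rhs at j=4)
  i=3: ✗ (lhs fails at k=3 before rhs at j=5)
  i=4: ✗ (lhs fails at k=4 before rhs at j=6)
  i=5: ✗ (lhs fails at k=6 before rhs at j=7)
  i=6: ✗ (lhs fails at k=6 before rhs at j=8)
  i=7: ✗ (lhs fails at k=7 before rhs at j=9)
  i=8: ✗ (no rhs in [10,10])
Positions where it holds: {0} → 1.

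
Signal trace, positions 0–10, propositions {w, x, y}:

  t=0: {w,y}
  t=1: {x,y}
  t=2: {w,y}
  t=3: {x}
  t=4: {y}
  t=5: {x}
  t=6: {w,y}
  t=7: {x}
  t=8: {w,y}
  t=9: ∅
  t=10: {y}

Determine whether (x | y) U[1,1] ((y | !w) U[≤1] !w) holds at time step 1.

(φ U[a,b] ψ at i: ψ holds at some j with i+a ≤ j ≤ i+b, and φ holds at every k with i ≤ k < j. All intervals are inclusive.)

Need some j in [2,2] with ((y | !w) U[≤1] !w), and (x | y) at every k in [1,j-1].
  j=2: ((y | !w) U[≤1] !w) holds; (x | y) holds at every k in [1,1] → satisfied.

Holds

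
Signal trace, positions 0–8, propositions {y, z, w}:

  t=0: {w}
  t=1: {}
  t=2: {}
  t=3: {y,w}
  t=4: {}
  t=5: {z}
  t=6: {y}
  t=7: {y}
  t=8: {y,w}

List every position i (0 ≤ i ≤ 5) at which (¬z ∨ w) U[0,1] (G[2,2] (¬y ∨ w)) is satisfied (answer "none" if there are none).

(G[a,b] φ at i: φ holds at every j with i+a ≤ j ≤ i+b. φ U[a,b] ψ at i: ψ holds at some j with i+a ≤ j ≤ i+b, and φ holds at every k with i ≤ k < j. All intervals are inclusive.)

0, 1, 2, 3

Evaluate at each i in [0,5]:
  i=0: ✓ (rhs at j=0)
  i=1: ✓ (rhs at j=1)
  i=2: ✓ (rhs at j=2)
  i=3: ✓ (rhs at j=3)
  i=4: ✗ (no rhs in [4,5])
  i=5: ✗ (lhs fails at k=5 before rhs at j=6)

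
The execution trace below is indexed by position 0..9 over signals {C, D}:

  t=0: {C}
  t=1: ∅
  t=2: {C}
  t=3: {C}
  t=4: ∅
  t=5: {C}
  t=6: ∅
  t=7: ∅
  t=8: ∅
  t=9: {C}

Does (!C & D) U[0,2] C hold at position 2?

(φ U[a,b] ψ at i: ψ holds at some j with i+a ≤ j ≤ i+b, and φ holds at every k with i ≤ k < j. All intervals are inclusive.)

Yes

Need some j in [2,4] with C, and (!C & D) at every k in [2,j-1].
  j=2: C holds; no prefix to check → satisfied.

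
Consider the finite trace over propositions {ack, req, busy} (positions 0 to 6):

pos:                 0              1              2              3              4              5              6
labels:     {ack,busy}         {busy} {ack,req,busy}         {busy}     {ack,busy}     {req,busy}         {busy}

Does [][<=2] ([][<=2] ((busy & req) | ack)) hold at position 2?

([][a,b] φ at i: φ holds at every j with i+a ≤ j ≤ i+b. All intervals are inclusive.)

False

Check [][<=2] ((busy & req) | ack) at every j in [2,4]:
  j=2: fails at 3
  j=3: fails at 3
  j=4: fails at 6
Fails at j=2 → formula fails.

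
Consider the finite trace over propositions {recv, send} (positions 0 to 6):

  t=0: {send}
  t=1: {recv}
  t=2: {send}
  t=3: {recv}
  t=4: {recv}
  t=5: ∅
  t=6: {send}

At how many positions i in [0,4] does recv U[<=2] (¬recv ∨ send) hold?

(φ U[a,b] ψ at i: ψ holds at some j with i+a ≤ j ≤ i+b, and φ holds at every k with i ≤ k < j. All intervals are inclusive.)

Evaluate at each i in [0,4]:
  i=0: ✓ (rhs at j=0)
  i=1: ✓ (rhs at j=2; lhs holds on [1,1])
  i=2: ✓ (rhs at j=2)
  i=3: ✓ (rhs at j=5; lhs holds on [3,4])
  i=4: ✓ (rhs at j=5; lhs holds on [4,4])
Positions where it holds: {0, 1, 2, 3, 4} → 5.

5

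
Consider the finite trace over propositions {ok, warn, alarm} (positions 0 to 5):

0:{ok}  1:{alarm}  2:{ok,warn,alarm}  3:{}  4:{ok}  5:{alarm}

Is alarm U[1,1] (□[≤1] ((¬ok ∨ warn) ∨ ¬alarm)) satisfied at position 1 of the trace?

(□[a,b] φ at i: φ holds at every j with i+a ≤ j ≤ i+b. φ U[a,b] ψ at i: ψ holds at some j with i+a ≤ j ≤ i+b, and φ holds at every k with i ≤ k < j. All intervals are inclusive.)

Holds

Need some j in [2,2] with □[≤1] ((¬ok ∨ warn) ∨ ¬alarm), and alarm at every k in [1,j-1].
  j=2: □[≤1] ((¬ok ∨ warn) ∨ ¬alarm) holds; alarm holds at every k in [1,1] → satisfied.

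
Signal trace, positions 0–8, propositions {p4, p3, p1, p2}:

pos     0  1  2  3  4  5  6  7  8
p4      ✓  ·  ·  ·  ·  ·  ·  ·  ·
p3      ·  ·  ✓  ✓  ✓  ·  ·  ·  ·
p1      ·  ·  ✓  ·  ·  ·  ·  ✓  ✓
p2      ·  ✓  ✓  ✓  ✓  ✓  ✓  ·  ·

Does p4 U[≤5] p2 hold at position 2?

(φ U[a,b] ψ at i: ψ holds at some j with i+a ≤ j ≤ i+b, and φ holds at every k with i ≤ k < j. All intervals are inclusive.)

Need some j in [2,7] with p2, and p4 at every k in [2,j-1].
  j=2: p2 holds; no prefix to check → satisfied.

Holds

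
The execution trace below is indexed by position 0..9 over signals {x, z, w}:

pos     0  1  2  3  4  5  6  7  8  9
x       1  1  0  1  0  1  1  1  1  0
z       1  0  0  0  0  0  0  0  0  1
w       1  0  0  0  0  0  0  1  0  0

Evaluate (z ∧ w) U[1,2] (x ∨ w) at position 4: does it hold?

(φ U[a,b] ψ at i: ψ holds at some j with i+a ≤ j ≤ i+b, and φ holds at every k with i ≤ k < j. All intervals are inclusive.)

Need some j in [5,6] with (x ∨ w), and (z ∧ w) at every k in [4,j-1].
  j=5: (x ∨ w) holds, but (z ∧ w) fails at k=4 → not this j.
  j=6: (x ∨ w) holds, but (z ∧ w) fails at k=4 → not this j.
No j in the window works → until fails.

No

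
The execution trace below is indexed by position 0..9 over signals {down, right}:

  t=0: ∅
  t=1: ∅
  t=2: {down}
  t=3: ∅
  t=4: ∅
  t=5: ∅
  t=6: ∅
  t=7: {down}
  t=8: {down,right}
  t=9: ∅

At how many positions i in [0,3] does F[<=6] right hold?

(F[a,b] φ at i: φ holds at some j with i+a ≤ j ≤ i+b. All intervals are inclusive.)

2

Evaluate at each i in [0,3]:
  i=0: ✗ (none in [0,6])
  i=1: ✗ (none in [1,7])
  i=2: ✓ (witness j=8)
  i=3: ✓ (witness j=8)
Positions where it holds: {2, 3} → 2.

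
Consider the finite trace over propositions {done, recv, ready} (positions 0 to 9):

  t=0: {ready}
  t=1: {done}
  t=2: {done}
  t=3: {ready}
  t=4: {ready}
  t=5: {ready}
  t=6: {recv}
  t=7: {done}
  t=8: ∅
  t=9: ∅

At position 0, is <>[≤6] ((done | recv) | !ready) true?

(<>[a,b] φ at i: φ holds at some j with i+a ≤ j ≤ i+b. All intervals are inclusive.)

Check ((done | recv) | !ready) at each j in [0,6]:
  j=0: false
  j=1: true
  j=2: true
  j=3: false
  j=4: false
  j=5: false
  j=6: true
Found at j=1 → formula holds.

Yes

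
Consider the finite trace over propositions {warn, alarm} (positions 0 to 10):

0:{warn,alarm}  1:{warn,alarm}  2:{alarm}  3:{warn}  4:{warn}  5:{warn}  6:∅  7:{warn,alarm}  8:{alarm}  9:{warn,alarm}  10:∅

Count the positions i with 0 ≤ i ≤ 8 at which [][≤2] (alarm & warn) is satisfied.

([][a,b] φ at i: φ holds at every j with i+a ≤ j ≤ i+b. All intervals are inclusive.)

Evaluate at each i in [0,8]:
  i=0: ✗ (fails at j=2)
  i=1: ✗ (fails at j=2)
  i=2: ✗ (fails at j=2)
  i=3: ✗ (fails at j=3)
  i=4: ✗ (fails at j=4)
  i=5: ✗ (fails at j=5)
  i=6: ✗ (fails at j=6)
  i=7: ✗ (fails at j=8)
  i=8: ✗ (fails at j=8)
Positions where it holds: {} → 0.

0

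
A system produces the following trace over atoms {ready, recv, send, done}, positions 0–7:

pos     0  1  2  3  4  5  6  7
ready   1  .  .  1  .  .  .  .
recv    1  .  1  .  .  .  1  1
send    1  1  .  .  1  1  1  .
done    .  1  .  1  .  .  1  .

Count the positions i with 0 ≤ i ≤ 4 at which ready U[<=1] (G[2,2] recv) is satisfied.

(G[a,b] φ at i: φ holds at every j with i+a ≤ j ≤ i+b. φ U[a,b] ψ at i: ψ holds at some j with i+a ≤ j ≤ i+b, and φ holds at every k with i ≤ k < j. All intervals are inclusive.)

Evaluate at each i in [0,4]:
  i=0: ✓ (rhs at j=0)
  i=1: ✗ (no rhs in [1,2])
  i=2: ✗ (no rhs in [2,3])
  i=3: ✓ (rhs at j=4; lhs holds on [3,3])
  i=4: ✓ (rhs at j=4)
Positions where it holds: {0, 3, 4} → 3.

3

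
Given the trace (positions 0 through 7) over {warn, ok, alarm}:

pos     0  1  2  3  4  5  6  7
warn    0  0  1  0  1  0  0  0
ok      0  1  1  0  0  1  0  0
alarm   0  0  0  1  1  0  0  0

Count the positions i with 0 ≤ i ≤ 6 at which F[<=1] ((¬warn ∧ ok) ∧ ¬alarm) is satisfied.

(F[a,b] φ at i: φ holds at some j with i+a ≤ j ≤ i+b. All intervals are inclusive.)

Evaluate at each i in [0,6]:
  i=0: ✓ (witness j=1)
  i=1: ✓ (witness j=1)
  i=2: ✗ (none in [2,3])
  i=3: ✗ (none in [3,4])
  i=4: ✓ (witness j=5)
  i=5: ✓ (witness j=5)
  i=6: ✗ (none in [6,7])
Positions where it holds: {0, 1, 4, 5} → 4.

4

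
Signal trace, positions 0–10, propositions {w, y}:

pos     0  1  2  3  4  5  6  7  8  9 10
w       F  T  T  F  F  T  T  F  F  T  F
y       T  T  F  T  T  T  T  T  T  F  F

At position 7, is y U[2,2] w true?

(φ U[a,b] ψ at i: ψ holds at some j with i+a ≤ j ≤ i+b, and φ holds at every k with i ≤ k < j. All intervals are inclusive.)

True

Need some j in [9,9] with w, and y at every k in [7,j-1].
  j=9: w holds; y holds at every k in [7,8] → satisfied.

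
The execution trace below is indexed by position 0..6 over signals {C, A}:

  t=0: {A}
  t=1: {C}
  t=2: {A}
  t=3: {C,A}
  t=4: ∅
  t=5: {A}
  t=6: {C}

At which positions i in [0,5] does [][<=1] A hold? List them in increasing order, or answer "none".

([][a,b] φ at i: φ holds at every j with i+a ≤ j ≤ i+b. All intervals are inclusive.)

Evaluate at each i in [0,5]:
  i=0: ✗ (fails at j=1)
  i=1: ✗ (fails at j=1)
  i=2: ✓ (all of [2,3])
  i=3: ✗ (fails at j=4)
  i=4: ✗ (fails at j=4)
  i=5: ✗ (fails at j=6)

2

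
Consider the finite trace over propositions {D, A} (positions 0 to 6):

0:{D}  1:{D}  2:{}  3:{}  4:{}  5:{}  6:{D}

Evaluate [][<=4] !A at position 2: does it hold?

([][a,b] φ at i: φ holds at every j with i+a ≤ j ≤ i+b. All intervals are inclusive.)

Yes

Check !A at every j in [2,6]:
  j=2: true
  j=3: true
  j=4: true
  j=5: true
  j=6: true
All positions satisfy it → formula holds.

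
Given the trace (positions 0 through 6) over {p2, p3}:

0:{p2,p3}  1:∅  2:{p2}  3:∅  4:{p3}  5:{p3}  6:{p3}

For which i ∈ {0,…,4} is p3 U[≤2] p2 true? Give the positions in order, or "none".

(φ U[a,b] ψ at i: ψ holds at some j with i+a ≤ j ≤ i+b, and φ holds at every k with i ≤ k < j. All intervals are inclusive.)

Evaluate at each i in [0,4]:
  i=0: ✓ (rhs at j=0)
  i=1: ✗ (lhs fails at k=1 before rhs at j=2)
  i=2: ✓ (rhs at j=2)
  i=3: ✗ (no rhs in [3,5])
  i=4: ✗ (no rhs in [4,6])

0, 2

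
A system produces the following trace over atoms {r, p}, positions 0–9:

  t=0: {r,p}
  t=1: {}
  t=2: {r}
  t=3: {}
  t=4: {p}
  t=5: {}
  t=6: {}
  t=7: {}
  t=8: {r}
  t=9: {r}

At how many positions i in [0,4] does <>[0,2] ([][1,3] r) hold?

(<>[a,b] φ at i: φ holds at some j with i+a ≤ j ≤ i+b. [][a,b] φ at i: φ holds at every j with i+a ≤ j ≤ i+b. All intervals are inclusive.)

Evaluate at each i in [0,4]:
  i=0: ✗ (none in [0,2])
  i=1: ✗ (none in [1,3])
  i=2: ✗ (none in [2,4])
  i=3: ✗ (none in [3,5])
  i=4: ✗ (none in [4,6])
Positions where it holds: {} → 0.

0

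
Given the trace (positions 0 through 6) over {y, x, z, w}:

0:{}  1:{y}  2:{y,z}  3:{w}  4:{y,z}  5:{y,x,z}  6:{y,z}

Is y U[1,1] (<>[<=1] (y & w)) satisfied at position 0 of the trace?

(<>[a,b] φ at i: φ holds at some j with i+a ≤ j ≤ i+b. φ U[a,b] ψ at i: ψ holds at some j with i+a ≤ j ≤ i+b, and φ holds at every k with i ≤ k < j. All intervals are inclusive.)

Need some j in [1,1] with <>[<=1] (y & w), and y at every k in [0,j-1].
  j=1: <>[<=1] (y & w) — fails (none in [1,2]).
No j in the window works → until fails.

Does not hold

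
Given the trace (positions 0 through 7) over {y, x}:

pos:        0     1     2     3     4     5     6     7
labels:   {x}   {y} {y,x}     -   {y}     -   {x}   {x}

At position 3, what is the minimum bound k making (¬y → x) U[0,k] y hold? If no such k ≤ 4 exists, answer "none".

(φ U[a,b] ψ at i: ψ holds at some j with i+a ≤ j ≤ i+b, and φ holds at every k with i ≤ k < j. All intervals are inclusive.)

none

Need earliest j ≥ 3 with y, and (¬y → x) at every k in [3,j-1].
  j=3: rhs fails.
  j=4: rhs holds but lhs fails at k=3.
  j=5: rhs fails.
  j=6: rhs fails.
  j=7: rhs fails.
No witness within the range → none.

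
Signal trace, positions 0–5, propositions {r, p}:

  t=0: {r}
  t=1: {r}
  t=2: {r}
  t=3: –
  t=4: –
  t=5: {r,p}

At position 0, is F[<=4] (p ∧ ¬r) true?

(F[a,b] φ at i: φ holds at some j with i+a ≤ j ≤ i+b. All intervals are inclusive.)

False

Check (p ∧ ¬r) at each j in [0,4]:
  j=0: false
  j=1: false
  j=2: false
  j=3: false
  j=4: false
No position in the window satisfies it → formula fails.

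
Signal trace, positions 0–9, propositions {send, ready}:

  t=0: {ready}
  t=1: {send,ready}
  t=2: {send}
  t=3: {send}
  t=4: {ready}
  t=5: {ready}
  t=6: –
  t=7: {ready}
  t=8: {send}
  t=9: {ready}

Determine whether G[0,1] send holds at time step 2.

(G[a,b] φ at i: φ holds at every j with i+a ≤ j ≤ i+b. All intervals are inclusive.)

Check send at every j in [2,3]:
  j=2: true
  j=3: true
All positions satisfy it → formula holds.

Yes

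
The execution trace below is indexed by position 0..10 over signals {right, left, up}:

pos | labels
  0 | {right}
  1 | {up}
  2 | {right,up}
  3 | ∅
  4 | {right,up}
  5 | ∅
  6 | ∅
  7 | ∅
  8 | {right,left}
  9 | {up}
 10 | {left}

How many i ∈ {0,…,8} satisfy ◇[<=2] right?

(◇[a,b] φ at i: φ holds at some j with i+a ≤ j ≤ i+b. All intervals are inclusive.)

8

Evaluate at each i in [0,8]:
  i=0: ✓ (witness j=0)
  i=1: ✓ (witness j=2)
  i=2: ✓ (witness j=2)
  i=3: ✓ (witness j=4)
  i=4: ✓ (witness j=4)
  i=5: ✗ (none in [5,7])
  i=6: ✓ (witness j=8)
  i=7: ✓ (witness j=8)
  i=8: ✓ (witness j=8)
Positions where it holds: {0, 1, 2, 3, 4, 6, 7, 8} → 8.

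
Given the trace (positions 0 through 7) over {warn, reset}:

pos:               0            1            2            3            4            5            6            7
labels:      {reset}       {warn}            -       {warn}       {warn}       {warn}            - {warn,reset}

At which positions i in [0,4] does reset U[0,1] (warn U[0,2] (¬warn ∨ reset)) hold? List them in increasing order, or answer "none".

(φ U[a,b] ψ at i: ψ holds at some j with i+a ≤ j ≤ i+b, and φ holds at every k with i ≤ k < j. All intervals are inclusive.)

Evaluate at each i in [0,4]:
  i=0: ✓ (rhs at j=0)
  i=1: ✓ (rhs at j=1)
  i=2: ✓ (rhs at j=2)
  i=3: ✗ (lhs fails at k=3 before rhs at j=4)
  i=4: ✓ (rhs at j=4)

0, 1, 2, 4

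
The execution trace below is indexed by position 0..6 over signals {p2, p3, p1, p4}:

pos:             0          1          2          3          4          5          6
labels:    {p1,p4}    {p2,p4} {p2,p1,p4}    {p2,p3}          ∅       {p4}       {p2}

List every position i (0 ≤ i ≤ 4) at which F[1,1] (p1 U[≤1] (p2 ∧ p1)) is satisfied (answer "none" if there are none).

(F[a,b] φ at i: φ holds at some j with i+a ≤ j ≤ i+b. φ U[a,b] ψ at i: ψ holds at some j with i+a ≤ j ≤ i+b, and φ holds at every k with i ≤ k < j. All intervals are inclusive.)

1

Evaluate at each i in [0,4]:
  i=0: ✗ (none in [1,1])
  i=1: ✓ (witness j=2)
  i=2: ✗ (none in [3,3])
  i=3: ✗ (none in [4,4])
  i=4: ✗ (none in [5,5])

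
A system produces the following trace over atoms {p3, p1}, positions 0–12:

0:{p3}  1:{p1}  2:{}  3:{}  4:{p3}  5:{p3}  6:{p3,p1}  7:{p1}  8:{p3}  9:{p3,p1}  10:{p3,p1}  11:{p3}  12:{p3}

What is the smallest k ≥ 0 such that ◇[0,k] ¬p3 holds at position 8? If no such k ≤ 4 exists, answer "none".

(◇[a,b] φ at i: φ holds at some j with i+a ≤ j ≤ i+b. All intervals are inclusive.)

Scan j = 8,9,… for ¬p3:
  j=8: fails
  j=9: fails
  j=10: fails
  j=11: fails
  j=12: fails
No j in [8,12] satisfies it → none.

none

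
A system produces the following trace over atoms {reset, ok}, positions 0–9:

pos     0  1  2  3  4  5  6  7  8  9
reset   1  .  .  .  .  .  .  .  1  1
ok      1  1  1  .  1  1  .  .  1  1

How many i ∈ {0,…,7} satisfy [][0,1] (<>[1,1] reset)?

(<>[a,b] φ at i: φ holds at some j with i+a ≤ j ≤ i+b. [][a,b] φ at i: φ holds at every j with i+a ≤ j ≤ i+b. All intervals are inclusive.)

1

Evaluate at each i in [0,7]:
  i=0: ✗ (fails at j=0)
  i=1: ✗ (fails at j=1)
  i=2: ✗ (fails at j=2)
  i=3: ✗ (fails at j=3)
  i=4: ✗ (fails at j=4)
  i=5: ✗ (fails at j=5)
  i=6: ✗ (fails at j=6)
  i=7: ✓ (all of [7,8])
Positions where it holds: {7} → 1.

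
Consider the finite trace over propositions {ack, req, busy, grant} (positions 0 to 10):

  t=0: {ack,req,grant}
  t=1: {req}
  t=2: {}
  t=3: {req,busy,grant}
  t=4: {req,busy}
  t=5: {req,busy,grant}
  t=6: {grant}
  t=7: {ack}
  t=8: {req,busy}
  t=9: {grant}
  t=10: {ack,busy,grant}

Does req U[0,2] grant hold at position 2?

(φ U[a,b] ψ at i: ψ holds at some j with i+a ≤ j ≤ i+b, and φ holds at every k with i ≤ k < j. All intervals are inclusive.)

Does not hold

Need some j in [2,4] with grant, and req at every k in [2,j-1].
  j=2: grant false.
  j=3: grant holds, but req fails at k=2 → not this j.
  j=4: grant false.
No j in the window works → until fails.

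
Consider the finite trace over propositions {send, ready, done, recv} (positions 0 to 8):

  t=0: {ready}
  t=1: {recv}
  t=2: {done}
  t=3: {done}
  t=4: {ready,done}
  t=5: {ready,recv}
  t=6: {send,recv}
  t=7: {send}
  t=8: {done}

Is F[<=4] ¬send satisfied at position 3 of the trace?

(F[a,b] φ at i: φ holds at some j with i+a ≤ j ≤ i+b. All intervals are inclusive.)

Holds

Check ¬send at each j in [3,7]:
  j=3: true
  j=4: true
  j=5: true
  j=6: false
  j=7: false
Found at j=3 → formula holds.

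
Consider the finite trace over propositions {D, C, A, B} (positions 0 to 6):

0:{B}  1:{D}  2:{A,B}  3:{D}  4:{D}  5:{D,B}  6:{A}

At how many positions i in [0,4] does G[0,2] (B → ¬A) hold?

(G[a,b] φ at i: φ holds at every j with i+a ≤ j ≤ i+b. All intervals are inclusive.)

2

Evaluate at each i in [0,4]:
  i=0: ✗ (fails at j=2)
  i=1: ✗ (fails at j=2)
  i=2: ✗ (fails at j=2)
  i=3: ✓ (all of [3,5])
  i=4: ✓ (all of [4,6])
Positions where it holds: {3, 4} → 2.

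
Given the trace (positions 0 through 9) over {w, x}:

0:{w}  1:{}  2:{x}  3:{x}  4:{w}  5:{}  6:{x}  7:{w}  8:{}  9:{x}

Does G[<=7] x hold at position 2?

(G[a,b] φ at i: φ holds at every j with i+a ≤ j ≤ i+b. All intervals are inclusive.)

False

Check x at every j in [2,9]:
  j=2: true
  j=3: true
  j=4: false
  j=5: false
  j=6: true
  j=7: false
  j=8: false
  j=9: true
Fails at j=4 → formula fails.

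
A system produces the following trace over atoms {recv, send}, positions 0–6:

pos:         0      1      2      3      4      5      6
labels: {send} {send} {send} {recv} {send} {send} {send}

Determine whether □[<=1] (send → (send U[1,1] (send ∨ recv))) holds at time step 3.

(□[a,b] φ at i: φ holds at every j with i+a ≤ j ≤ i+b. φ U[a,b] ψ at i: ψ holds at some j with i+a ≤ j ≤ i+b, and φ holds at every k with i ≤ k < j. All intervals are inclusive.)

Check (send → (send U[1,1] (send ∨ recv))) at every j in [3,4]:
  j=3: antecedent false → ✓
  j=4: antecedent true; consequent holds → ✓
All positions satisfy it → formula holds.

Yes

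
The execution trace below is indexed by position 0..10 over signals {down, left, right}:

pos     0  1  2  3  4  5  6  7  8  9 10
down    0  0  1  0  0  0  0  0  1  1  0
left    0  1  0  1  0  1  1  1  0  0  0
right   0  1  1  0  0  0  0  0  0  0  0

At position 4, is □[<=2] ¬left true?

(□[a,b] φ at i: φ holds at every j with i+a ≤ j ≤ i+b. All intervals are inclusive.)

Check ¬left at every j in [4,6]:
  j=4: true
  j=5: false
  j=6: false
Fails at j=5 → formula fails.

Does not hold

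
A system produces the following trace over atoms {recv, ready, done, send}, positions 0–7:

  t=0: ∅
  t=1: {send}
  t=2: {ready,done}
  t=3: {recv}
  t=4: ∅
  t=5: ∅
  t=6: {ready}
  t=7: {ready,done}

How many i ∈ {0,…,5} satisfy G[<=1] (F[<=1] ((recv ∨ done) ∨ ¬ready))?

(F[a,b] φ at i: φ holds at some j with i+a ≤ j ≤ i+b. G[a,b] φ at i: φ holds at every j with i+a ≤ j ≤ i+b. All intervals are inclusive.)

6

Evaluate at each i in [0,5]:
  i=0: ✓ (all of [0,1])
  i=1: ✓ (all of [1,2])
  i=2: ✓ (all of [2,3])
  i=3: ✓ (all of [3,4])
  i=4: ✓ (all of [4,5])
  i=5: ✓ (all of [5,6])
Positions where it holds: {0, 1, 2, 3, 4, 5} → 6.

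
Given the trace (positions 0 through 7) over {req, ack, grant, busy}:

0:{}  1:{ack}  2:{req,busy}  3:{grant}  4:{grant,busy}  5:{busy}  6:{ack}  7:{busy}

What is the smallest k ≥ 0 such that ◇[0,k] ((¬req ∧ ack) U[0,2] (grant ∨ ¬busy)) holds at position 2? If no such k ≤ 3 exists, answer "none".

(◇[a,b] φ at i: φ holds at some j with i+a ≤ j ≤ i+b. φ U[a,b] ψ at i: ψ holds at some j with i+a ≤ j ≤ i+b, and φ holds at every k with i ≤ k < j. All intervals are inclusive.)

1

Scan j = 2,3,… for ((¬req ∧ ack) U[0,2] (grant ∨ ¬busy)):
  j=2: fails
  j=3: holds
First hit at j=3, so smallest k = 3-2 = 1.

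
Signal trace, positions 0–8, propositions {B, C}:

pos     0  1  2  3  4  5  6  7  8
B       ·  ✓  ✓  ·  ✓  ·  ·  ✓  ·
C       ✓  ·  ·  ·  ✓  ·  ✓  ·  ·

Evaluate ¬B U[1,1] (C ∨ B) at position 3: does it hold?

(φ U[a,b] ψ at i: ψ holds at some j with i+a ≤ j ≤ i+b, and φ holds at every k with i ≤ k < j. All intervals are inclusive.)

Need some j in [4,4] with (C ∨ B), and ¬B at every k in [3,j-1].
  j=4: (C ∨ B) holds; ¬B holds at every k in [3,3] → satisfied.

Yes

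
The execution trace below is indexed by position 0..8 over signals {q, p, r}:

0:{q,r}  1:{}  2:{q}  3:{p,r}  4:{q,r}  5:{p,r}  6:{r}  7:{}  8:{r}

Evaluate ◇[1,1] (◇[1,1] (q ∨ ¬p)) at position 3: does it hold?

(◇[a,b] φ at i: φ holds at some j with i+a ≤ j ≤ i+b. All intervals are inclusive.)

Does not hold

Check ◇[1,1] (q ∨ ¬p) at each j in [4,4]:
  j=4: fails (none in [5,5])
No position in the window satisfies it → formula fails.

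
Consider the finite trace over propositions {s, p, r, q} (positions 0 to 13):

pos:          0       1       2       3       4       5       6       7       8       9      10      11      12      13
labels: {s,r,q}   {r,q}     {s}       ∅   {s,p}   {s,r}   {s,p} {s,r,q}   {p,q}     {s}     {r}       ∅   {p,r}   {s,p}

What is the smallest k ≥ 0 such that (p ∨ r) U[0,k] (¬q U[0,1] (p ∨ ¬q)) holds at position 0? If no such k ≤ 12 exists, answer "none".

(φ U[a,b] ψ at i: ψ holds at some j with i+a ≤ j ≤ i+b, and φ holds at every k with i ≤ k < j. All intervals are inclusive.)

Need earliest j ≥ 0 with (¬q U[0,1] (p ∨ ¬q)), and (p ∨ r) at every k in [0,j-1].
  j=0: rhs fails.
  j=1: rhs fails.
  j=2: rhs holds; lhs holds on [0,1]. k = 2.

2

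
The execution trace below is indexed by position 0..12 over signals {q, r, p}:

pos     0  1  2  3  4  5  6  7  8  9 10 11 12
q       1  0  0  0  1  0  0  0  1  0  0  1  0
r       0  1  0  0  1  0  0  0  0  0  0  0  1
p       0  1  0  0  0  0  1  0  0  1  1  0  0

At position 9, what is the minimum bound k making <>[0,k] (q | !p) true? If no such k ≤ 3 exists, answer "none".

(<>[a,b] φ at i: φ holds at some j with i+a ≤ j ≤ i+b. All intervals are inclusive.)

2

Scan j = 9,10,… for (q | !p):
  j=9: fails
  j=10: fails
  j=11: holds
First hit at j=11, so smallest k = 11-9 = 2.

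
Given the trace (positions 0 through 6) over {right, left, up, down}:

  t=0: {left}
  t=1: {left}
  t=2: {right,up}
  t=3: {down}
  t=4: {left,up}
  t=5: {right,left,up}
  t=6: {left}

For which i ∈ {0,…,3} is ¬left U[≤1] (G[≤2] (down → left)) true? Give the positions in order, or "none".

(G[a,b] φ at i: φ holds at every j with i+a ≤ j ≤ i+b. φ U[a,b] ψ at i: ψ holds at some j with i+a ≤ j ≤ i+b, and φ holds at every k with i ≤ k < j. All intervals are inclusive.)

0, 3

Evaluate at each i in [0,3]:
  i=0: ✓ (rhs at j=0)
  i=1: ✗ (no rhs in [1,2])
  i=2: ✗ (no rhs in [2,3])
  i=3: ✓ (rhs at j=4; lhs holds on [3,3])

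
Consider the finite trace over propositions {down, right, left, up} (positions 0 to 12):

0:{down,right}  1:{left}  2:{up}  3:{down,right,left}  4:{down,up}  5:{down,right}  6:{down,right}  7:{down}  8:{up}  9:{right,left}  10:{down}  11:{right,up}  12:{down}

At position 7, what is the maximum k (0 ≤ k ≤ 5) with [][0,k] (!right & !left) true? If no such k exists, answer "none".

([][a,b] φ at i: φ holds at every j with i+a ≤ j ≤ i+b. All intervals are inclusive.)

(!right & !left) must hold from j=7 onward; find where it first fails.
  j=7: holds
  j=8: holds
  j=9: fails
Holds on [7,8], so largest k = 1.

1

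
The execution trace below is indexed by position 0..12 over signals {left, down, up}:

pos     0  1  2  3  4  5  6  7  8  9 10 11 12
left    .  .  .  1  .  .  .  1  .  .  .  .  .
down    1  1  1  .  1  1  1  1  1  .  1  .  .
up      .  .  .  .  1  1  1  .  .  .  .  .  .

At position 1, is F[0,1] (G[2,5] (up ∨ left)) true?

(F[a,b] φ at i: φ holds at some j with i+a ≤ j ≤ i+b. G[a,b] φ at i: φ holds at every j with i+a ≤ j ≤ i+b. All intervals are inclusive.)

Yes

Check G[2,5] (up ∨ left) at each j in [1,2]:
  j=1: holds on [3,6]
  j=2: holds on [4,7]
Found at j=1 → formula holds.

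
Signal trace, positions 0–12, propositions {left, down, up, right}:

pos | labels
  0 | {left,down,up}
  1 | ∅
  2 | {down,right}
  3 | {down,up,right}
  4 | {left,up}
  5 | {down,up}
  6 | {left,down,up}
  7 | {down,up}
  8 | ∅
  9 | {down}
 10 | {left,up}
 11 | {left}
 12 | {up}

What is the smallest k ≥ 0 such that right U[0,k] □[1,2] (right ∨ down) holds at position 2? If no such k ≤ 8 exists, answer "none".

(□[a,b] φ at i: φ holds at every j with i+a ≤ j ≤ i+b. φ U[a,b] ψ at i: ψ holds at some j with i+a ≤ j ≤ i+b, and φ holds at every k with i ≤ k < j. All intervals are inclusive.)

2

Need earliest j ≥ 2 with □[1,2] (right ∨ down), and right at every k in [2,j-1].
  j=2: rhs fails.
  j=3: rhs fails.
  j=4: rhs holds; lhs holds on [2,3]. k = 2.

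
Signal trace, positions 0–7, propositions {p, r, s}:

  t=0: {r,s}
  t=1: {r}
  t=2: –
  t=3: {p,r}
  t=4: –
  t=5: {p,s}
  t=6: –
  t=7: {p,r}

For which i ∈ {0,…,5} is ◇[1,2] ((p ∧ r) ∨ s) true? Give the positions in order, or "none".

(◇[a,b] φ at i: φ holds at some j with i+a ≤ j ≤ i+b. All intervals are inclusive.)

1, 2, 3, 4, 5

Evaluate at each i in [0,5]:
  i=0: ✗ (none in [1,2])
  i=1: ✓ (witness j=3)
  i=2: ✓ (witness j=3)
  i=3: ✓ (witness j=5)
  i=4: ✓ (witness j=5)
  i=5: ✓ (witness j=7)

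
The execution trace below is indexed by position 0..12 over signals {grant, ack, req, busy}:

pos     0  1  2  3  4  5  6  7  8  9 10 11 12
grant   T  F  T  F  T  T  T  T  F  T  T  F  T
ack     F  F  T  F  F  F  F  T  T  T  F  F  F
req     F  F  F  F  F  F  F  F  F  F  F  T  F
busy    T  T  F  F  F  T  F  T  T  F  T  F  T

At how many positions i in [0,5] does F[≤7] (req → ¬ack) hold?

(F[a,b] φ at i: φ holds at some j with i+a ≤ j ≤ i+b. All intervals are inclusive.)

6

Evaluate at each i in [0,5]:
  i=0: ✓ (witness j=0)
  i=1: ✓ (witness j=1)
  i=2: ✓ (witness j=2)
  i=3: ✓ (witness j=3)
  i=4: ✓ (witness j=4)
  i=5: ✓ (witness j=5)
Positions where it holds: {0, 1, 2, 3, 4, 5} → 6.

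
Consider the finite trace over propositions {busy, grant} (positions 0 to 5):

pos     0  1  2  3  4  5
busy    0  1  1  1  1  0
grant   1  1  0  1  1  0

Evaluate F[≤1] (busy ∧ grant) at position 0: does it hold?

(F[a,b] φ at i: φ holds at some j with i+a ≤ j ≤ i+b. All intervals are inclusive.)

Holds

Check (busy ∧ grant) at each j in [0,1]:
  j=0: false
  j=1: true
Found at j=1 → formula holds.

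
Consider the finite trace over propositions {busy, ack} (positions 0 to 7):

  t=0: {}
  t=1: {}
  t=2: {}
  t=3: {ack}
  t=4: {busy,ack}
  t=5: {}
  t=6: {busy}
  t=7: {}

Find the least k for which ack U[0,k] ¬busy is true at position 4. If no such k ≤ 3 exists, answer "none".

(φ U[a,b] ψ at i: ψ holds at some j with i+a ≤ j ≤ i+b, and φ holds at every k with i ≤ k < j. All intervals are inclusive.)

1

Need earliest j ≥ 4 with ¬busy, and ack at every k in [4,j-1].
  j=4: rhs fails.
  j=5: rhs holds; lhs holds on [4,4]. k = 1.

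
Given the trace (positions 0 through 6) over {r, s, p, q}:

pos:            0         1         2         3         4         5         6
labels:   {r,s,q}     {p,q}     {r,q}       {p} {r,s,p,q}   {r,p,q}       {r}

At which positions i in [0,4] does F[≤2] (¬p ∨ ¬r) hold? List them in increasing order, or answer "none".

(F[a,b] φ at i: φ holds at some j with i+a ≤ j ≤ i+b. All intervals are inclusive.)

0, 1, 2, 3, 4

Evaluate at each i in [0,4]:
  i=0: ✓ (witness j=0)
  i=1: ✓ (witness j=1)
  i=2: ✓ (witness j=2)
  i=3: ✓ (witness j=3)
  i=4: ✓ (witness j=6)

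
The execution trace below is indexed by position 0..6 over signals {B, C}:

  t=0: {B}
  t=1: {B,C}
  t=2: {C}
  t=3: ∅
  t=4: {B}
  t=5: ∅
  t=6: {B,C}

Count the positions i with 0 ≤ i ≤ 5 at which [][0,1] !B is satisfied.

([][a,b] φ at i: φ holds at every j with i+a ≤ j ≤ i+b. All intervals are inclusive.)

Evaluate at each i in [0,5]:
  i=0: ✗ (fails at j=0)
  i=1: ✗ (fails at j=1)
  i=2: ✓ (all of [2,3])
  i=3: ✗ (fails at j=4)
  i=4: ✗ (fails at j=4)
  i=5: ✗ (fails at j=6)
Positions where it holds: {2} → 1.

1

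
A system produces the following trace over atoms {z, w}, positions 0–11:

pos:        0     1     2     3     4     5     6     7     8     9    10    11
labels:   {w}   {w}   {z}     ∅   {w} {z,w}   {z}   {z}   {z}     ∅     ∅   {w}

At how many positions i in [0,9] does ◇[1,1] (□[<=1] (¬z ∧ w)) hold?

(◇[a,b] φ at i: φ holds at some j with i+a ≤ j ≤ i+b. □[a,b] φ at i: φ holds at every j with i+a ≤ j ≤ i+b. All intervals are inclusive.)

0

Evaluate at each i in [0,9]:
  i=0: ✗ (none in [1,1])
  i=1: ✗ (none in [2,2])
  i=2: ✗ (none in [3,3])
  i=3: ✗ (none in [4,4])
  i=4: ✗ (none in [5,5])
  i=5: ✗ (none in [6,6])
  i=6: ✗ (none in [7,7])
  i=7: ✗ (none in [8,8])
  i=8: ✗ (none in [9,9])
  i=9: ✗ (none in [10,10])
Positions where it holds: {} → 0.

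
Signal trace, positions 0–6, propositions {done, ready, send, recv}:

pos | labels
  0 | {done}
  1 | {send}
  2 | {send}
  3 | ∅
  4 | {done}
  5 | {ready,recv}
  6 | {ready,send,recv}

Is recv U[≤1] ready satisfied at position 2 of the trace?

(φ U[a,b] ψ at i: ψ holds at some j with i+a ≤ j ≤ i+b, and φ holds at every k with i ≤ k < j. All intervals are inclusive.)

No

Need some j in [2,3] with ready, and recv at every k in [2,j-1].
  j=2: ready false.
  j=3: ready false.
No j in the window works → until fails.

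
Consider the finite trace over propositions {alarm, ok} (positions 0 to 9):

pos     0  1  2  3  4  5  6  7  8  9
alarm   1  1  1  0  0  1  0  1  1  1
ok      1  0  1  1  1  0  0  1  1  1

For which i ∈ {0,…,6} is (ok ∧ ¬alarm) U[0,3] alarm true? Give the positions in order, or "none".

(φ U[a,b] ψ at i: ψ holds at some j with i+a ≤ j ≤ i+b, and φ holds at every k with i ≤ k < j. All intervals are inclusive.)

0, 1, 2, 3, 4, 5

Evaluate at each i in [0,6]:
  i=0: ✓ (rhs at j=0)
  i=1: ✓ (rhs at j=1)
  i=2: ✓ (rhs at j=2)
  i=3: ✓ (rhs at j=5; lhs holds on [3,4])
  i=4: ✓ (rhs at j=5; lhs holds on [4,4])
  i=5: ✓ (rhs at j=5)
  i=6: ✗ (lhs fails at k=6 before rhs at j=7)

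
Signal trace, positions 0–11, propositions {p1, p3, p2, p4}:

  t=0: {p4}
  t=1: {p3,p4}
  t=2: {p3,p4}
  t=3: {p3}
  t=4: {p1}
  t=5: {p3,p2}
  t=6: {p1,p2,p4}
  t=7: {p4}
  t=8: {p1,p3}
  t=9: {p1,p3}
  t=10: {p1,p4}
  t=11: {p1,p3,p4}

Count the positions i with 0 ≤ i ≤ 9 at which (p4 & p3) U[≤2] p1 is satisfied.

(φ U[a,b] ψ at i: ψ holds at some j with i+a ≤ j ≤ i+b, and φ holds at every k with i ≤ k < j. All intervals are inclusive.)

Evaluate at each i in [0,9]:
  i=0: ✗ (no rhs in [0,2])
  i=1: ✗ (no rhs in [1,3])
  i=2: ✗ (lhs fails at k=3 before rhs at j=4)
  i=3: ✗ (lhs fails at k=3 before rhs at j=4)
  i=4: ✓ (rhs at j=4)
  i=5: ✗ (lhs fails at k=5 before rhs at j=6)
  i=6: ✓ (rhs at j=6)
  i=7: ✗ (lhs fails at k=7 before rhs at j=8)
  i=8: ✓ (rhs at j=8)
  i=9: ✓ (rhs at j=9)
Positions where it holds: {4, 6, 8, 9} → 4.

4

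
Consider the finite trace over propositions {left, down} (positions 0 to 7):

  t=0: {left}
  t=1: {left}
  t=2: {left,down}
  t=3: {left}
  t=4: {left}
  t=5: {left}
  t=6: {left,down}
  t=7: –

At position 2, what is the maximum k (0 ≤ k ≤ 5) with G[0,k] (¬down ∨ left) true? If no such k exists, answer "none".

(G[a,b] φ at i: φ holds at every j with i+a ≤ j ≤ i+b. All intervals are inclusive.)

(¬down ∨ left) must hold from j=2 onward; find where it first fails.
  j=2: holds
  j=3: holds
  j=4: holds
  j=5: holds
  j=6: holds
  j=7: holds
Holds through j=7; largest k = 5.

5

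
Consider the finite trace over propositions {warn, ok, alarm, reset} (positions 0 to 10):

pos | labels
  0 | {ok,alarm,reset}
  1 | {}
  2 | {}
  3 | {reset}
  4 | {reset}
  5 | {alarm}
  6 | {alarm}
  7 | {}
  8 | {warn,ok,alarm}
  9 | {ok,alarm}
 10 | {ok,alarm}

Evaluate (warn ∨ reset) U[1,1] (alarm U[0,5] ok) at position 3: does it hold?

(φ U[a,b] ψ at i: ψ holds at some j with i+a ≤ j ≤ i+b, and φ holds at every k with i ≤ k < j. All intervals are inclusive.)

No

Need some j in [4,4] with (alarm U[0,5] ok), and (warn ∨ reset) at every k in [3,j-1].
  j=4: (alarm U[0,5] ok) — fails.
No j in the window works → until fails.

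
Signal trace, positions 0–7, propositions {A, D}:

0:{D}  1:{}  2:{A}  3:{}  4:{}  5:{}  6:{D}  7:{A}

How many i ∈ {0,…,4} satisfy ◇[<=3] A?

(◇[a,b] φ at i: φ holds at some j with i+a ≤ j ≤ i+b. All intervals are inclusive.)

Evaluate at each i in [0,4]:
  i=0: ✓ (witness j=2)
  i=1: ✓ (witness j=2)
  i=2: ✓ (witness j=2)
  i=3: ✗ (none in [3,6])
  i=4: ✓ (witness j=7)
Positions where it holds: {0, 1, 2, 4} → 4.

4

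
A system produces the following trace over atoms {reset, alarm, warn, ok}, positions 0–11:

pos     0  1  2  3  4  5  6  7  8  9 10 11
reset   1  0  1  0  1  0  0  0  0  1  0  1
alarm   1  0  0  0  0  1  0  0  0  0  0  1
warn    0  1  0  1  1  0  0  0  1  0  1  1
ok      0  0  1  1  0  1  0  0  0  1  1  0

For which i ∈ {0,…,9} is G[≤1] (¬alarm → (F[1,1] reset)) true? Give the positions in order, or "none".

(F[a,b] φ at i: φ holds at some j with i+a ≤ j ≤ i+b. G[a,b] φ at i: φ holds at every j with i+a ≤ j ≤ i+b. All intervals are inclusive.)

Evaluate at each i in [0,9]:
  i=0: ✓ (all of [0,1])
  i=1: ✗ (fails at j=2)
  i=2: ✗ (fails at j=2)
  i=3: ✗ (fails at j=4)
  i=4: ✗ (fails at j=4)
  i=5: ✗ (fails at j=6)
  i=6: ✗ (fails at j=6)
  i=7: ✗ (fails at j=7)
  i=8: ✗ (fails at j=9)
  i=9: ✗ (fails at j=9)

0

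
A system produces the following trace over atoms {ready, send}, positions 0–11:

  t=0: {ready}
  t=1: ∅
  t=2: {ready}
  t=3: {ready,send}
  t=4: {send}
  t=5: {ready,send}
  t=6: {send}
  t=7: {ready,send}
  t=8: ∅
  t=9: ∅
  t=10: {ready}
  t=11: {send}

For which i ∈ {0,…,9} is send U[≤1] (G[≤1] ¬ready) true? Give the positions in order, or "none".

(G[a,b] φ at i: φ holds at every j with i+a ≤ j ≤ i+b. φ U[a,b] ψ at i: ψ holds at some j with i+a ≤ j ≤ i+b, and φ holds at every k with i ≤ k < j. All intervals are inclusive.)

7, 8

Evaluate at each i in [0,9]:
  i=0: ✗ (no rhs in [0,1])
  i=1: ✗ (no rhs in [1,2])
  i=2: ✗ (no rhs in [2,3])
  i=3: ✗ (no rhs in [3,4])
  i=4: ✗ (no rhs in [4,5])
  i=5: ✗ (no rhs in [5,6])
  i=6: ✗ (no rhs in [6,7])
  i=7: ✓ (rhs at j=8; lhs holds on [7,7])
  i=8: ✓ (rhs at j=8)
  i=9: ✗ (no rhs in [9,10])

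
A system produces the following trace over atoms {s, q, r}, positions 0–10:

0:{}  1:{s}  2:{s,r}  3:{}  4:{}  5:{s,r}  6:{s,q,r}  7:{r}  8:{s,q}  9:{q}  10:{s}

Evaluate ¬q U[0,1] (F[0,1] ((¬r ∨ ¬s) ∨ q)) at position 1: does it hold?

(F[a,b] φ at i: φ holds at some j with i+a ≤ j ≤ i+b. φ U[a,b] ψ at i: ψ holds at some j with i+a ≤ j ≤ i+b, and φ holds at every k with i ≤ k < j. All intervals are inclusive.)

Need some j in [1,2] with F[0,1] ((¬r ∨ ¬s) ∨ q), and ¬q at every k in [1,j-1].
  j=1: F[0,1] ((¬r ∨ ¬s) ∨ q) holds; no prefix to check → satisfied.

Yes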